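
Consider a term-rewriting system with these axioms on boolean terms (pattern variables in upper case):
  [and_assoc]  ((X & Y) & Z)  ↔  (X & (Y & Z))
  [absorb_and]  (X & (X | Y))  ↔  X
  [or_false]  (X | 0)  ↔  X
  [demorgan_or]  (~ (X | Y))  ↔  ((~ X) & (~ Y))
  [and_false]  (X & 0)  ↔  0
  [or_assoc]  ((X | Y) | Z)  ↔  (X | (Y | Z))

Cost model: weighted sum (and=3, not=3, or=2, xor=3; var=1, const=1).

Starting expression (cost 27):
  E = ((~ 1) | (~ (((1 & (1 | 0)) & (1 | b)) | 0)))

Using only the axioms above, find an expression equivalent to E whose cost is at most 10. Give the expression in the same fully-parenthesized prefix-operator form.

((~ 1) | (~ 1))   [cost 10]

(1) (((1 & (1 | 0)) & (1 | b)) | 0)  =[or_false →]=  ((1 & (1 | 0)) & (1 | b))    ⊢ ((~ 1) | (~ ((1 & (1 | 0)) & (1 | b))))
(2) (1 & (1 | 0))  =[absorb_and →]=  1    ⊢ ((~ 1) | (~ (1 & (1 | b))))
(3) (1 & (1 | b))  =[absorb_and →]=  1    ⊢ cost 10, within 10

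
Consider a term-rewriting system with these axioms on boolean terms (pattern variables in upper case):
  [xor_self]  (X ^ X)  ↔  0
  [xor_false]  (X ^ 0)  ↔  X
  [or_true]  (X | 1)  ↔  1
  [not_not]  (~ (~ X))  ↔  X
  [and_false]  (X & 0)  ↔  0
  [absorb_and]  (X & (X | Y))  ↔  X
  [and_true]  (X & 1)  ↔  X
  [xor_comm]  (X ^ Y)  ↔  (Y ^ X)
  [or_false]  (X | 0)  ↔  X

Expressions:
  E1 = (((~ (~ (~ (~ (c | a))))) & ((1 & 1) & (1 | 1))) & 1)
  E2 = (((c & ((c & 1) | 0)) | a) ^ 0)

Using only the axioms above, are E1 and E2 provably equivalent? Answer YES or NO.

YES

1. [not_not →] (~ (~ (~ (~ (c | a)))))  →  (~ (~ (c | a)));  E1 = (((~ (~ (c | a))) & ((1 & 1) & (1 | 1))) & 1)
2. [and_true →] (1 & 1)  →  1;  E1 = (((~ (~ (c | a))) & (1 & (1 | 1))) & 1)
3. [and_true →] (((~ (~ (c | a))) & (1 & (1 | 1))) & 1)  →  ((~ (~ (c | a))) & (1 & (1 | 1)))
4. [not_not →] (~ (~ (c | a)))  →  (c | a);  E1 = ((c | a) & (1 & (1 | 1)))
5. [absorb_and →] (1 & (1 | 1))  →  1;  E1 = ((c | a) & 1)
6. [and_true →] ((c | a) & 1)  →  (c | a)
7. [absorb_and ←] c  →  (c & (c | 0));  E1 = ((c & (c | 0)) | a)
8. [xor_false ←] ((c & (c | 0)) | a)  →  (((c & (c | 0)) | a) ^ 0)
9. [and_true ←] c  →  (c & 1);  this is E2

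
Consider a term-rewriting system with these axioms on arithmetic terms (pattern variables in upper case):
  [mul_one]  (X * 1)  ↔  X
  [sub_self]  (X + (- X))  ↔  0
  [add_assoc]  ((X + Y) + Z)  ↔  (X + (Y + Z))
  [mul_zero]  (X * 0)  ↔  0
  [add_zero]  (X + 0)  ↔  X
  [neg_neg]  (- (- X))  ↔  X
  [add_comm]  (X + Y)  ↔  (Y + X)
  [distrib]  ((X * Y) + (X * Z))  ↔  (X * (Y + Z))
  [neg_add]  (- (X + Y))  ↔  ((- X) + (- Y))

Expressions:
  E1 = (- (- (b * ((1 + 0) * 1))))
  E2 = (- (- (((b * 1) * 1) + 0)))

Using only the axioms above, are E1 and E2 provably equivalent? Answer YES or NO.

YES

1. [mul_one →] ((1 + 0) * 1)  →  (1 + 0);  E1 = (- (- (b * (1 + 0))))
2. [neg_neg →] (- (- (b * (1 + 0))))  →  (b * (1 + 0))
3. [add_zero →] (1 + 0)  →  1;  E1 = (b * 1)
4. [neg_neg ←] (b * 1)  →  (- (- (b * 1)))
5. [mul_one ←] (b * 1)  →  ((b * 1) * 1);  E1 = (- (- ((b * 1) * 1)))
6. [add_zero ←] ((b * 1) * 1)  →  (((b * 1) * 1) + 0);  this is E2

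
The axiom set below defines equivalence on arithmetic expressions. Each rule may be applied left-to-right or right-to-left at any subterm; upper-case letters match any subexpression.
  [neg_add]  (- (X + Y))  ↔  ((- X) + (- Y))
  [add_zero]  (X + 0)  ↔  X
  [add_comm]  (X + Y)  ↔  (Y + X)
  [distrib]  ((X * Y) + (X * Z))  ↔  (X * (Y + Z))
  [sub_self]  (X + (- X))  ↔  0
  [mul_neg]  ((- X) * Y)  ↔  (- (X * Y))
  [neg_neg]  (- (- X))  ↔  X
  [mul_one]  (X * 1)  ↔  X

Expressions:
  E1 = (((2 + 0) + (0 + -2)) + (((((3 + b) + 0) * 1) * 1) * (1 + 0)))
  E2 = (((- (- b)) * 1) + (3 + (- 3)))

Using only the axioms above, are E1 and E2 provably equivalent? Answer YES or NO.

NO

The axioms are sound identities: if E1 ↔* E2 then E1 and E2 evaluate identically under any assignment.
Under b=0: E1 evaluates to 3, E2 to 0. Distinct ⇒ no rewrite sequence connects them.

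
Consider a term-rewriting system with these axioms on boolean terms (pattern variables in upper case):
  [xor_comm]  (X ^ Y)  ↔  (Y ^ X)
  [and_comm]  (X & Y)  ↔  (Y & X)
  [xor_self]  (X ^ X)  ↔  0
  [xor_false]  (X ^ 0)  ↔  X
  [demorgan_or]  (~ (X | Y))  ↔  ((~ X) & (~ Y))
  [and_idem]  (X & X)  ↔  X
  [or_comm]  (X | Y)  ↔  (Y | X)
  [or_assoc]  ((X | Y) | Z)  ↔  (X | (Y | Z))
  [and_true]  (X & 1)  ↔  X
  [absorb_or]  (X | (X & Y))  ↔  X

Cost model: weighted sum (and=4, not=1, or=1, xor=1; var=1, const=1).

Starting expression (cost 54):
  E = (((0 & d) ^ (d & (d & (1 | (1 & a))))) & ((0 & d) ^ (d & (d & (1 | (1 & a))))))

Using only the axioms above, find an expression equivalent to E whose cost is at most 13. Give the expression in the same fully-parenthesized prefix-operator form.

(1) (((0 & d) ^ (d & (d & (1 | (1 & a))))) & ((0 & d) ^ (d & (d & (1 | (1 & a))))))  =[and_idem →]=  ((0 & d) ^ (d & (d & (1 | (1 & a)))))
(2) (1 | (1 & a))  =[absorb_or →]=  1    ⊢ ((0 & d) ^ (d & (d & 1)))
(3) (d & 1)  =[and_true →]=  d    ⊢ cost 13, within 13

((0 & d) ^ (d & d))   [cost 13]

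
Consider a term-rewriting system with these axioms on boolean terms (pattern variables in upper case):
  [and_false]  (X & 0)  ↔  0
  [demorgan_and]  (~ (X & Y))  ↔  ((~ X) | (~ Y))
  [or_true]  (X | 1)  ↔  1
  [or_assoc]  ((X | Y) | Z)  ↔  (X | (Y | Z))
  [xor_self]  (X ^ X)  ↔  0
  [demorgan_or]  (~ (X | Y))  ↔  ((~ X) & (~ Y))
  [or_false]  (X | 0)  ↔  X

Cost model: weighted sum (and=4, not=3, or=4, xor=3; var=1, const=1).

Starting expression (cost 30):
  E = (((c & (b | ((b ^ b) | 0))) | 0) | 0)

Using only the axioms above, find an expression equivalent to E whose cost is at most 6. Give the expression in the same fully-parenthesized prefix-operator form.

(c & b)   [cost 6]

1. [or_false →] ((b ^ b) | 0)  →  (b ^ b);  E = (((c & (b | (b ^ b))) | 0) | 0)
2. [xor_self →] (b ^ b)  →  0;  E = (((c & (b | 0)) | 0) | 0)
3. [or_false →] (((c & (b | 0)) | 0) | 0)  →  ((c & (b | 0)) | 0)
4. [or_false →] (b | 0)  →  b;  E = ((c & b) | 0)
5. [or_false →] ((c & b) | 0)  →  (c & b);  cost 6 ≤ 6, done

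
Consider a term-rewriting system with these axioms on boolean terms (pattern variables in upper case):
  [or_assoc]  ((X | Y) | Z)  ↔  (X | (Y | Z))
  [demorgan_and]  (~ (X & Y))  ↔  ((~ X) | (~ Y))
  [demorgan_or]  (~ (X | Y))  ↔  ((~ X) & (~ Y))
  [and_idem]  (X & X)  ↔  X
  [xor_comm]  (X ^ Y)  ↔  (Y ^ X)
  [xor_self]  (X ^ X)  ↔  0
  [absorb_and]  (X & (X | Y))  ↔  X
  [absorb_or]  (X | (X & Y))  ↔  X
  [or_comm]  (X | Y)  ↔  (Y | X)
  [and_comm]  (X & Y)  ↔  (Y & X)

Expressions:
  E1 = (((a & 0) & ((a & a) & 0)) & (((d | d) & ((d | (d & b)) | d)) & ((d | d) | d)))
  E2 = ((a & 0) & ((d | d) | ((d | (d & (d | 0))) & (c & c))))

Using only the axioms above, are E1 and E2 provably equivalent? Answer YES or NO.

YES

1. [absorb_or →] (d | (d & b))  →  d;  E1 = (((a & 0) & ((a & a) & 0)) & (((d | d) & (d | d)) & ((d | d) | d)))
2. [and_idem →] ((d | d) & (d | d))  →  (d | d);  E1 = (((a & 0) & ((a & a) & 0)) & ((d | d) & ((d | d) | d)))
3. [absorb_and →] ((d | d) & ((d | d) | d))  →  (d | d);  E1 = (((a & 0) & ((a & a) & 0)) & (d | d))
4. [and_idem →] (a & a)  →  a;  E1 = (((a & 0) & (a & 0)) & (d | d))
5. [and_idem →] ((a & 0) & (a & 0))  →  (a & 0);  E1 = ((a & 0) & (d | d))
6. [absorb_or ←] (d | d)  →  ((d | d) | ((d | d) & c));  E1 = ((a & 0) & ((d | d) | ((d | d) & c)))
7. [and_idem ←] c  →  (c & c);  E1 = ((a & 0) & ((d | d) | ((d | d) & (c & c))))
8. [absorb_and ←] d  →  (d & (d | 0));  this is E2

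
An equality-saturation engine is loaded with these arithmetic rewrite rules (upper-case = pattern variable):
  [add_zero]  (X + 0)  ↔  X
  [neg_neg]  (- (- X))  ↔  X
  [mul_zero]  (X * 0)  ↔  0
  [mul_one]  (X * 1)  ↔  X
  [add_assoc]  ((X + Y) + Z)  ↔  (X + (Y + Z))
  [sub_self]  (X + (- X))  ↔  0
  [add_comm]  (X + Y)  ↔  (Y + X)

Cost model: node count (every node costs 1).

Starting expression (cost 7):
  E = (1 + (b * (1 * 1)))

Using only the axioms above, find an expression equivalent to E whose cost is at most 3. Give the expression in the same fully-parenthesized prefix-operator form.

(1) (1 + (b * (1 * 1)))  =[add_comm →]=  ((b * (1 * 1)) + 1)
(2) (1 * 1)  =[mul_one →]=  1    ⊢ ((b * 1) + 1)
(3) (b * 1)  =[mul_one →]=  b    ⊢ cost 3, within 3

(b + 1)   [cost 3]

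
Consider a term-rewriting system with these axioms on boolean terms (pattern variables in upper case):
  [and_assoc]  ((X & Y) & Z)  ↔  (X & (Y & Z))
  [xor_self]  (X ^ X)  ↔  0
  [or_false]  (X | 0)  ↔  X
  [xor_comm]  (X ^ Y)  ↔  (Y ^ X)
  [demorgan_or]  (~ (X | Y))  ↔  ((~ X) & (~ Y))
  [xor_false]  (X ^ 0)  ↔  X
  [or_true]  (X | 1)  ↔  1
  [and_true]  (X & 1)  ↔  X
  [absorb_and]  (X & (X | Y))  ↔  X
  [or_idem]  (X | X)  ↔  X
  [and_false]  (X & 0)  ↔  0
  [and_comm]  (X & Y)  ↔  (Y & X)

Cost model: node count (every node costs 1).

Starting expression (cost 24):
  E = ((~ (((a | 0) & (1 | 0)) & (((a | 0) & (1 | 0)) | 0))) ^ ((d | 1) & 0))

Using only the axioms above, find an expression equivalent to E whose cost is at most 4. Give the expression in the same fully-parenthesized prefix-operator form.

(1) (((a | 0) & (1 | 0)) & (((a | 0) & (1 | 0)) | 0))  =[absorb_and →]=  ((a | 0) & (1 | 0))    ⊢ ((~ ((a | 0) & (1 | 0))) ^ ((d | 1) & 0))
(2) (d | 1)  =[or_true →]=  1    ⊢ ((~ ((a | 0) & (1 | 0))) ^ (1 & 0))
(3) (a | 0)  =[or_false →]=  a    ⊢ ((~ (a & (1 | 0))) ^ (1 & 0))
(4) (1 & 0)  =[and_false →]=  0    ⊢ ((~ (a & (1 | 0))) ^ 0)
(5) ((~ (a & (1 | 0))) ^ 0)  =[xor_false →]=  (~ (a & (1 | 0)))
(6) (1 | 0)  =[or_false →]=  1    ⊢ cost 4, within 4

(~ (a & 1))   [cost 4]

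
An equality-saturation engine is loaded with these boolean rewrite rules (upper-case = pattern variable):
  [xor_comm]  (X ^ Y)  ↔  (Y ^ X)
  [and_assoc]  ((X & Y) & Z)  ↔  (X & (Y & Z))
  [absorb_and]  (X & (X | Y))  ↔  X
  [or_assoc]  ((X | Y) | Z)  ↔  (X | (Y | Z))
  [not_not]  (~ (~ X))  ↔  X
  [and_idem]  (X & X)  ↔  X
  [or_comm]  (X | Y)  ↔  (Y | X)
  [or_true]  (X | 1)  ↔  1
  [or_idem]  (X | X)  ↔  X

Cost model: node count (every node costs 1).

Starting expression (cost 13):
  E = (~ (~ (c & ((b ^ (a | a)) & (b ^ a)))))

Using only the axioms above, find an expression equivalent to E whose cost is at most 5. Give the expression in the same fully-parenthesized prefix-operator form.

(c & (b ^ a))   [cost 5]

step 1: or_idem (→) rewrites (a | a) into a, now (~ (~ (c & ((b ^ a) & (b ^ a)))))
step 2: and_idem (→) rewrites ((b ^ a) & (b ^ a)) into (b ^ a), now (~ (~ (c & (b ^ a))))
step 3: not_not (→) rewrites (~ (~ (c & (b ^ a)))) into (c & (b ^ a)), reaching cost 5 (bound 5)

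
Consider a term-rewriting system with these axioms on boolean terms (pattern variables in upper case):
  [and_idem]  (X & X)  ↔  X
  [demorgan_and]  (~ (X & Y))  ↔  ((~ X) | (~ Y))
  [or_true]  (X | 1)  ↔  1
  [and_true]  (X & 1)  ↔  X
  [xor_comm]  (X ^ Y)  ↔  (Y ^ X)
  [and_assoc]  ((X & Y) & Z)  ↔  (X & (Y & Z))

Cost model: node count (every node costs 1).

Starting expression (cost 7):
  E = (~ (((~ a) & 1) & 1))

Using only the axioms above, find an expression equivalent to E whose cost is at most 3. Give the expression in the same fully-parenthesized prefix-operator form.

1. [and_assoc →] (((~ a) & 1) & 1)  →  ((~ a) & (1 & 1));  E = (~ ((~ a) & (1 & 1)))
2. [and_idem →] (1 & 1)  →  1;  E = (~ ((~ a) & 1))
3. [and_true →] ((~ a) & 1)  →  (~ a);  cost 3 ≤ 3, done

(~ (~ a))   [cost 3]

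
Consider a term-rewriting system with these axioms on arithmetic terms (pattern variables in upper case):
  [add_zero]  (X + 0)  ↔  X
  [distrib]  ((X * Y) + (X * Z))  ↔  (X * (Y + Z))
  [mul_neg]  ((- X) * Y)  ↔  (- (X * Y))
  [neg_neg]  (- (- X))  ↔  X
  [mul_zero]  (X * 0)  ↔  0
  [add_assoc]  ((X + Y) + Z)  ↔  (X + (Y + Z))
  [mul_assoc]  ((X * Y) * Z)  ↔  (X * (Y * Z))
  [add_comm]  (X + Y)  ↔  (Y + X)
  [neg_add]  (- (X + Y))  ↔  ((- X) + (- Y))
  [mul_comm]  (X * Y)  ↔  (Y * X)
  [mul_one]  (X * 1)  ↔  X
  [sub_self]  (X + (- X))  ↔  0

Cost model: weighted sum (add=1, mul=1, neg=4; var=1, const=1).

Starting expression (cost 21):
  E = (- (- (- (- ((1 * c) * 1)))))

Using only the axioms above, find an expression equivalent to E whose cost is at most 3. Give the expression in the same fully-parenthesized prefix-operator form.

(1) (- (- (- (- ((1 * c) * 1)))))  =[neg_neg →]=  (- (- ((1 * c) * 1)))
(2) (- (- ((1 * c) * 1)))  =[neg_neg →]=  ((1 * c) * 1)
(3) ((1 * c) * 1)  =[mul_one →]=  (1 * c)    ⊢ cost 3, within 3

(1 * c)   [cost 3]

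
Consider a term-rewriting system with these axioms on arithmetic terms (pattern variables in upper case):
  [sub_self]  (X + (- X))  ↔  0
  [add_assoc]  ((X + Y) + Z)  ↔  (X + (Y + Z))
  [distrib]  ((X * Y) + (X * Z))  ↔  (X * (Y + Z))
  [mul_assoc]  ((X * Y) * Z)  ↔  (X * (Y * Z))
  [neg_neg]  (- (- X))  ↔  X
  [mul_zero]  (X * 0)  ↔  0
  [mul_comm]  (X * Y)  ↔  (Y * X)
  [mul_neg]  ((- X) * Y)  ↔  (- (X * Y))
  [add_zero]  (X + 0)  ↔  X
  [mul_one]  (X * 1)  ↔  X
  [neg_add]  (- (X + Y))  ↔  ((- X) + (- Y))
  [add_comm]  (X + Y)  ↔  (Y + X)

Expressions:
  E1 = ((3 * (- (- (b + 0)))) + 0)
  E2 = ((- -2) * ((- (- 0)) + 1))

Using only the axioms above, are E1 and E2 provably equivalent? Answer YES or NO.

Every axiom is a valid identity, so a rewrite proof would force E1 and E2 to agree under every assignment.
At b=0: E1 = 0 but E2 = 2; they differ, so no derivation exists.

NO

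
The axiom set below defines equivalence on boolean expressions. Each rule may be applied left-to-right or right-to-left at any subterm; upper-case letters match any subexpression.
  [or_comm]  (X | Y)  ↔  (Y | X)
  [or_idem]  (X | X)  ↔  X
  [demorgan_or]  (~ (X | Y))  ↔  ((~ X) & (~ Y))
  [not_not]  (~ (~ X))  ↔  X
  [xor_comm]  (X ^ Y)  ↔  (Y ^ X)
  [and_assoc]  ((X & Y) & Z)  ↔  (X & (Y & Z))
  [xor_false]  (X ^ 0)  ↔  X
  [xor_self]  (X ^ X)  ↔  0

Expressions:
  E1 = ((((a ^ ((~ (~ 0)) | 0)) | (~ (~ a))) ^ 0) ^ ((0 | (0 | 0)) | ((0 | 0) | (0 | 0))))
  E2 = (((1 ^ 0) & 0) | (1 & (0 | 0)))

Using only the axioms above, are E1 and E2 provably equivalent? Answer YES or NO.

NO

The axioms are sound identities: if E1 ↔* E2 then E1 and E2 evaluate identically under any assignment.
Under a=1: E1 evaluates to 1, E2 to 0. Distinct ⇒ no rewrite sequence connects them.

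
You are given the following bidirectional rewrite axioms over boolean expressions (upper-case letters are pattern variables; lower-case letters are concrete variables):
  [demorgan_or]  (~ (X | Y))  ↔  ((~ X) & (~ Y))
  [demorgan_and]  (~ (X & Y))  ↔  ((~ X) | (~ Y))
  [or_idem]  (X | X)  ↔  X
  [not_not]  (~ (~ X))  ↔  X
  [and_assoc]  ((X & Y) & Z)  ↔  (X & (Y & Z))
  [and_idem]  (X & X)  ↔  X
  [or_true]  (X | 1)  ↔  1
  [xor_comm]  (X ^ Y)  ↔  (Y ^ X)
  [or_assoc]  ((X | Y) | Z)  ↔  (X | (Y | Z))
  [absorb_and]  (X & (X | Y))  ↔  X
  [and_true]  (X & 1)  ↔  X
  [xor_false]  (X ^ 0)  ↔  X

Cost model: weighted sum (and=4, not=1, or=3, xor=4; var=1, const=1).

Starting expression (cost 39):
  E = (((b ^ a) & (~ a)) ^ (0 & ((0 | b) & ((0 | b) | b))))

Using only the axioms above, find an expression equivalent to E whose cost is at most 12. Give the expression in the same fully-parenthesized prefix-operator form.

(1) ((0 | b) & ((0 | b) | b))  =[absorb_and →]=  (0 | b)    ⊢ (((b ^ a) & (~ a)) ^ (0 & (0 | b)))
(2) (0 & (0 | b))  =[absorb_and →]=  0    ⊢ (((b ^ a) & (~ a)) ^ 0)
(3) (((b ^ a) & (~ a)) ^ 0)  =[xor_false →]=  ((b ^ a) & (~ a))    ⊢ cost 12, within 12

((b ^ a) & (~ a))   [cost 12]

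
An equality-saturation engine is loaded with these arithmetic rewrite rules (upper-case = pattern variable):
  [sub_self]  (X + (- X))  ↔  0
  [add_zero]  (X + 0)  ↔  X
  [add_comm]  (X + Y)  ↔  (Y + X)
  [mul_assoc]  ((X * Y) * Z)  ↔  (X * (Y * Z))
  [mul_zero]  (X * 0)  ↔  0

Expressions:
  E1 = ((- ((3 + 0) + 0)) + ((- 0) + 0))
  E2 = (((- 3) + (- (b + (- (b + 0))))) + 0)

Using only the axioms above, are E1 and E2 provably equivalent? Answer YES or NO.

(1) ((- 0) + 0)  =[add_zero →]=  (- 0)    ⊢ ((- ((3 + 0) + 0)) + (- 0))
(2) (3 + 0)  =[add_zero →]=  3    ⊢ ((- (3 + 0)) + (- 0))
(3) (3 + 0)  =[add_zero →]=  3    ⊢ ((- 3) + (- 0))
(4) ((- 3) + (- 0))  =[add_zero ←]=  (((- 3) + (- 0)) + 0)
(5) 0  =[sub_self ←]=  (b + (- b))    ⊢ (((- 3) + (- (b + (- b)))) + 0)
(6) b  =[add_zero ←]=  (b + 0)    ⊢ E2

YES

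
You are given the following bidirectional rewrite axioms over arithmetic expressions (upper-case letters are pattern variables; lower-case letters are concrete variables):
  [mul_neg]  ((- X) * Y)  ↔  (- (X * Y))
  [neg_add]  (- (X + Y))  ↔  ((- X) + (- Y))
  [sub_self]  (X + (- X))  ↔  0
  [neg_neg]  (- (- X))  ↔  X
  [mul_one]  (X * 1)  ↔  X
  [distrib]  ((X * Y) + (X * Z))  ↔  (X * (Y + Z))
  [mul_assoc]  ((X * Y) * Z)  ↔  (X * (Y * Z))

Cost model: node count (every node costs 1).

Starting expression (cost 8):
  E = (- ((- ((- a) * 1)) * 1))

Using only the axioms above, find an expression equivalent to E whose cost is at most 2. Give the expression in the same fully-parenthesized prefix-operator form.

(- a)   [cost 2]

1. [mul_one →] ((- ((- a) * 1)) * 1)  →  (- ((- a) * 1));  E = (- (- ((- a) * 1)))
2. [mul_one →] ((- a) * 1)  →  (- a);  E = (- (- (- a)))
3. [neg_neg →] (- (- (- a)))  →  (- a);  cost 2 ≤ 2, done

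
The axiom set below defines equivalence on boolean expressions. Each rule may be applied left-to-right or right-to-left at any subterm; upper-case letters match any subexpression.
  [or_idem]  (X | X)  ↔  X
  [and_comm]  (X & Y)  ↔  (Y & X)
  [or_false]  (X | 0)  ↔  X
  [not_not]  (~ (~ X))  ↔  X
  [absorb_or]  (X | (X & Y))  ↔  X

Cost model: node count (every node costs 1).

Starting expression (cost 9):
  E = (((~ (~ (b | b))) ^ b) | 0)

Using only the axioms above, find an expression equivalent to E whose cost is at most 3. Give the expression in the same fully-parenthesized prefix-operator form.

(b ^ b)   [cost 3]

(1) (((~ (~ (b | b))) ^ b) | 0)  =[or_false →]=  ((~ (~ (b | b))) ^ b)
(2) (~ (~ (b | b)))  =[not_not →]=  (b | b)    ⊢ ((b | b) ^ b)
(3) (b | b)  =[or_idem →]=  b    ⊢ cost 3, within 3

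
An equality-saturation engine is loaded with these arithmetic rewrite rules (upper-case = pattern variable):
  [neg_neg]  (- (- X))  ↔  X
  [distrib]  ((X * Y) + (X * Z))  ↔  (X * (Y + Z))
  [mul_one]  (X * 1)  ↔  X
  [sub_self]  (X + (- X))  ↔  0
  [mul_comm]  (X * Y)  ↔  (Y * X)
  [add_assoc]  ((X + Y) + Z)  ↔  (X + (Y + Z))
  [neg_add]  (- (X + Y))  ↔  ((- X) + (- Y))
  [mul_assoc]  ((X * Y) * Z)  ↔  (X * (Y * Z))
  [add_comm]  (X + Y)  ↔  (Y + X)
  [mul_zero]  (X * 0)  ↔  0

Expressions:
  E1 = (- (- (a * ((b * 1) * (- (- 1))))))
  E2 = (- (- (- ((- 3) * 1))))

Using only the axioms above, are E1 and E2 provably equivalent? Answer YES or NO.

NO

The axioms are sound identities: if E1 ↔* E2 then E1 and E2 evaluate identically under any assignment.
Under a=0, b=0: E1 evaluates to 0, E2 to 3. Distinct ⇒ no rewrite sequence connects them.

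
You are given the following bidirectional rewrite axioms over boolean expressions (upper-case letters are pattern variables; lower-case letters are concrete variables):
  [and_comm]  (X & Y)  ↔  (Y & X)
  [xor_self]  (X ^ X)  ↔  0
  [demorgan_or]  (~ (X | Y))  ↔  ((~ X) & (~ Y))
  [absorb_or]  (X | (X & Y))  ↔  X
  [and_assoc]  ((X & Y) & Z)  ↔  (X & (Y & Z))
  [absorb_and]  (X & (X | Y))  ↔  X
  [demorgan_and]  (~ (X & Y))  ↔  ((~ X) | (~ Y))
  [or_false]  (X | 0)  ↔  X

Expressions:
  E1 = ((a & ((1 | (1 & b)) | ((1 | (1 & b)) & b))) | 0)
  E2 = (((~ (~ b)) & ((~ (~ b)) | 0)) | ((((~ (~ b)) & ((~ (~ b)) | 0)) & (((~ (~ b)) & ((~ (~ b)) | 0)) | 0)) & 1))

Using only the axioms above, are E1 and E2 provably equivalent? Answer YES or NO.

Every axiom is a valid identity, so a rewrite proof would force E1 and E2 to agree under every assignment.
At a=0, b=1: E1 = 0 but E2 = 1; they differ, so no derivation exists.

NO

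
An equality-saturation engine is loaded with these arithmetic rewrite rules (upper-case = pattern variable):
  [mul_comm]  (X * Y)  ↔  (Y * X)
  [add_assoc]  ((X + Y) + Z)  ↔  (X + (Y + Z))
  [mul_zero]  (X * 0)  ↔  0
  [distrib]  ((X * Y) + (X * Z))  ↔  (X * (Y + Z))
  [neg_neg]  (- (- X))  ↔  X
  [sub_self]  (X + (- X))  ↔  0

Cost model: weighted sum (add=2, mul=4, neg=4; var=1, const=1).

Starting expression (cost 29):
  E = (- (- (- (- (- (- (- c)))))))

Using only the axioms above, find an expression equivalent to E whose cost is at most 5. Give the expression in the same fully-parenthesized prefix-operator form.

(- c)   [cost 5]

step 1: neg_neg (→) rewrites (- (- (- (- (- c))))) into (- (- (- c))), now (- (- (- (- (- c)))))
step 2: neg_neg (→) rewrites (- (- (- (- (- c))))) into (- (- (- c)))
step 3: neg_neg (→) rewrites (- (- (- c))) into (- c), reaching cost 5 (bound 5)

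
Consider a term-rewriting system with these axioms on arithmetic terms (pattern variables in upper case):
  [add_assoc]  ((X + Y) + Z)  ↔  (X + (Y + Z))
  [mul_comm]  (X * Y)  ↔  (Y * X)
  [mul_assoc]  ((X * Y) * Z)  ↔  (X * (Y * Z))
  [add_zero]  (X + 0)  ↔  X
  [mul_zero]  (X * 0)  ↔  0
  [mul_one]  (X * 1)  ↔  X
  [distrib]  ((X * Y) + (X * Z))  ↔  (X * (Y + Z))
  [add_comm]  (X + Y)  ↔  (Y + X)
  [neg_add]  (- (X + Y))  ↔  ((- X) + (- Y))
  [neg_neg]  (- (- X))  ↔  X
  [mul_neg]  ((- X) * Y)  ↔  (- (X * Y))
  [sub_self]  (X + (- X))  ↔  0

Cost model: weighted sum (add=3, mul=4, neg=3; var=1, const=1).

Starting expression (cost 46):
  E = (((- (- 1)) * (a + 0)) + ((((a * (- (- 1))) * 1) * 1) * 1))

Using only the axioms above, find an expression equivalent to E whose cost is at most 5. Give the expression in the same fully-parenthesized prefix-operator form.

(a + a)   [cost 5]

(1) (- (- 1))  =[neg_neg →]=  1    ⊢ (((- (- 1)) * (a + 0)) + ((((a * 1) * 1) * 1) * 1))
(2) ((- (- 1)) * (a + 0))  =[mul_comm →]=  ((a + 0) * (- (- 1)))    ⊢ (((a + 0) * (- (- 1))) + ((((a * 1) * 1) * 1) * 1))
(3) (a * 1)  =[mul_one →]=  a    ⊢ (((a + 0) * (- (- 1))) + (((a * 1) * 1) * 1))
(4) ((a * 1) * 1)  =[mul_one →]=  (a * 1)    ⊢ (((a + 0) * (- (- 1))) + ((a * 1) * 1))
(5) (a * 1)  =[mul_one →]=  a    ⊢ (((a + 0) * (- (- 1))) + (a * 1))
(6) (- (- 1))  =[neg_neg →]=  1    ⊢ (((a + 0) * 1) + (a * 1))
(7) (a * 1)  =[mul_one →]=  a    ⊢ (((a + 0) * 1) + a)
(8) (a + 0)  =[add_zero →]=  a    ⊢ ((a * 1) + a)
(9) (a * 1)  =[mul_one →]=  a    ⊢ cost 5, within 5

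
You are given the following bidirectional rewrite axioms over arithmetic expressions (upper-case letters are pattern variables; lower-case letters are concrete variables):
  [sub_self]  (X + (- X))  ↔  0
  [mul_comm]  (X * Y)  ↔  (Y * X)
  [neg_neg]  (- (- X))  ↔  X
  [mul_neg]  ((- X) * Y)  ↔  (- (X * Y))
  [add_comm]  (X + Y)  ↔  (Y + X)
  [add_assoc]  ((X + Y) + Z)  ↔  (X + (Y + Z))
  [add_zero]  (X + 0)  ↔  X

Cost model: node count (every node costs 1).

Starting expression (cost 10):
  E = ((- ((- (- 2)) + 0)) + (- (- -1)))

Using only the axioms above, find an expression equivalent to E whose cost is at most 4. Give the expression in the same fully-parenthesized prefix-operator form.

(-1 + (- 2))   [cost 4]

(1) ((- (- 2)) + 0)  =[add_zero →]=  (- (- 2))    ⊢ ((- (- (- 2))) + (- (- -1)))
(2) ((- (- (- 2))) + (- (- -1)))  =[add_comm →]=  ((- (- -1)) + (- (- (- 2))))
(3) (- (- -1))  =[neg_neg →]=  -1    ⊢ (-1 + (- (- (- 2))))
(4) (- (- 2))  =[neg_neg →]=  2    ⊢ cost 4, within 4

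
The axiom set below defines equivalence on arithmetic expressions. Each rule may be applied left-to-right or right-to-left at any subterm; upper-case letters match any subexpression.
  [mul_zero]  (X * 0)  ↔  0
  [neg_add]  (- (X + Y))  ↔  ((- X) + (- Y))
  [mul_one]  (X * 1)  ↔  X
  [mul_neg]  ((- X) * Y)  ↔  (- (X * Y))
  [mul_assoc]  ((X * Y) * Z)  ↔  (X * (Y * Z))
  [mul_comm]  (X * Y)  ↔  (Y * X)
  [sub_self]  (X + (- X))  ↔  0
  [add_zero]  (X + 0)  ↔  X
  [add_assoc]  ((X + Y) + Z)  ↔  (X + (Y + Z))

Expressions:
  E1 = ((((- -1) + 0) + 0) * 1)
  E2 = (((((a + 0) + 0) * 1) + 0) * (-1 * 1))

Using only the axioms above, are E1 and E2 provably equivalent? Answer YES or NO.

NO

Every axiom is a valid identity, so a rewrite proof would force E1 and E2 to agree under every assignment.
At a=0: E1 = 1 but E2 = 0; they differ, so no derivation exists.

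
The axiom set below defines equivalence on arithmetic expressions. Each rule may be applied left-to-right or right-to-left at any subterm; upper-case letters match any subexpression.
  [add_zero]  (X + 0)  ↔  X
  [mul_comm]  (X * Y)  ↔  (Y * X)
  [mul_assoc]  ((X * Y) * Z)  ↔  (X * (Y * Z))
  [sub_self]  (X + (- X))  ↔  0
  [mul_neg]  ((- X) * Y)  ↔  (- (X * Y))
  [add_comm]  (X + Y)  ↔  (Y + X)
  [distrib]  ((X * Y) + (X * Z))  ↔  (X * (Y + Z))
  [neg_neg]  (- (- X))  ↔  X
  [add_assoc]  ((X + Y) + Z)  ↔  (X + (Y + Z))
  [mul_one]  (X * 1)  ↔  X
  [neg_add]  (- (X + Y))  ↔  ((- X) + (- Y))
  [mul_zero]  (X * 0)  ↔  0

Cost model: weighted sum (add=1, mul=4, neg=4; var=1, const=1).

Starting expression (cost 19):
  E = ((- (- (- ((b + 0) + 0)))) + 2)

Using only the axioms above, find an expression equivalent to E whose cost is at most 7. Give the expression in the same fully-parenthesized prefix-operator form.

(2 + (- b))   [cost 7]

1. [neg_neg →] (- (- (- ((b + 0) + 0))))  →  (- ((b + 0) + 0));  E = ((- ((b + 0) + 0)) + 2)
2. [add_zero →] (b + 0)  →  b;  E = ((- (b + 0)) + 2)
3. [add_comm →] ((- (b + 0)) + 2)  →  (2 + (- (b + 0)))
4. [add_zero →] (b + 0)  →  b;  cost 7 ≤ 7, done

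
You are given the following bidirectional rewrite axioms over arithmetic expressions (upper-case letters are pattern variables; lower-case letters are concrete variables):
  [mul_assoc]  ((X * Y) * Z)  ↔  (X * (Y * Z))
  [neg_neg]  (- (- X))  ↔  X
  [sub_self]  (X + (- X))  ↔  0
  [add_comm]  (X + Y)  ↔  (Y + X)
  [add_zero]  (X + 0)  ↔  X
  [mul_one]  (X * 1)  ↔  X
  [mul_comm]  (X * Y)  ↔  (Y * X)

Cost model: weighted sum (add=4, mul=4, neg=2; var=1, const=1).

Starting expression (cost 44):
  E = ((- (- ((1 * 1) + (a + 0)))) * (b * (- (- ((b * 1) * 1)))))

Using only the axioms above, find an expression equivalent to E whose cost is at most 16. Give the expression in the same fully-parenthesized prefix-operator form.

((1 + a) * (b * b))   [cost 16]

1. [neg_neg →] (- (- ((b * 1) * 1)))  →  ((b * 1) * 1);  E = ((- (- ((1 * 1) + (a + 0)))) * (b * ((b * 1) * 1)))
2. [neg_neg →] (- (- ((1 * 1) + (a + 0))))  →  ((1 * 1) + (a + 0));  E = (((1 * 1) + (a + 0)) * (b * ((b * 1) * 1)))
3. [mul_one →] (b * 1)  →  b;  E = (((1 * 1) + (a + 0)) * (b * (b * 1)))
4. [add_zero →] (a + 0)  →  a;  E = (((1 * 1) + a) * (b * (b * 1)))
5. [mul_one →] (b * 1)  →  b;  E = (((1 * 1) + a) * (b * b))
6. [mul_one →] (1 * 1)  →  1;  cost 16 ≤ 16, done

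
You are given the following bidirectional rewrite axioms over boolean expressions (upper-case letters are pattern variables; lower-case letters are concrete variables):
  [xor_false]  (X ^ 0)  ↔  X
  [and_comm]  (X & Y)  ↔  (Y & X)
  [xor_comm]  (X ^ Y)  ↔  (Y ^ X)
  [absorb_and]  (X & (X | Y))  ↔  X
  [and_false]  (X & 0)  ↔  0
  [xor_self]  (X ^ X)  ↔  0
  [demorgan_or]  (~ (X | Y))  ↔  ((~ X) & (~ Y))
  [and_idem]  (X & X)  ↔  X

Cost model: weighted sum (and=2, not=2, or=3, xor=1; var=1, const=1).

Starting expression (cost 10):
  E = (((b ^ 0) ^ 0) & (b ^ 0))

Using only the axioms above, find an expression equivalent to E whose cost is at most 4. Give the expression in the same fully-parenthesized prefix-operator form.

(b & b)   [cost 4]

step 1: xor_false (→) rewrites (b ^ 0) into b, now (((b ^ 0) ^ 0) & b)
step 2: xor_false (→) rewrites (b ^ 0) into b, now ((b ^ 0) & b)
step 3: xor_false (→) rewrites (b ^ 0) into b, reaching cost 4 (bound 4)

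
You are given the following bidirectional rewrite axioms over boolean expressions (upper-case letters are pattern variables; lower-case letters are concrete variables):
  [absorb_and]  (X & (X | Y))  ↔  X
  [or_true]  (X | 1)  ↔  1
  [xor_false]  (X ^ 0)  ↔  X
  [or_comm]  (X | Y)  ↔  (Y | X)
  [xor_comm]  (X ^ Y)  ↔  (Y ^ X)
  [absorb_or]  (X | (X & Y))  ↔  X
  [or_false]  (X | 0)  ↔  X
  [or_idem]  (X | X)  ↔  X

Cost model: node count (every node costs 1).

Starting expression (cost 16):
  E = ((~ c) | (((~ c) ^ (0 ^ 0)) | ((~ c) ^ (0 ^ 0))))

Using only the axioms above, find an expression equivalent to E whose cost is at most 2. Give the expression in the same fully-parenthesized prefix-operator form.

(~ c)   [cost 2]

1. [or_idem →] (((~ c) ^ (0 ^ 0)) | ((~ c) ^ (0 ^ 0)))  →  ((~ c) ^ (0 ^ 0));  E = ((~ c) | ((~ c) ^ (0 ^ 0)))
2. [xor_false →] (0 ^ 0)  →  0;  E = ((~ c) | ((~ c) ^ 0))
3. [xor_false →] ((~ c) ^ 0)  →  (~ c);  E = ((~ c) | (~ c))
4. [or_idem →] ((~ c) | (~ c))  →  (~ c);  cost 2 ≤ 2, done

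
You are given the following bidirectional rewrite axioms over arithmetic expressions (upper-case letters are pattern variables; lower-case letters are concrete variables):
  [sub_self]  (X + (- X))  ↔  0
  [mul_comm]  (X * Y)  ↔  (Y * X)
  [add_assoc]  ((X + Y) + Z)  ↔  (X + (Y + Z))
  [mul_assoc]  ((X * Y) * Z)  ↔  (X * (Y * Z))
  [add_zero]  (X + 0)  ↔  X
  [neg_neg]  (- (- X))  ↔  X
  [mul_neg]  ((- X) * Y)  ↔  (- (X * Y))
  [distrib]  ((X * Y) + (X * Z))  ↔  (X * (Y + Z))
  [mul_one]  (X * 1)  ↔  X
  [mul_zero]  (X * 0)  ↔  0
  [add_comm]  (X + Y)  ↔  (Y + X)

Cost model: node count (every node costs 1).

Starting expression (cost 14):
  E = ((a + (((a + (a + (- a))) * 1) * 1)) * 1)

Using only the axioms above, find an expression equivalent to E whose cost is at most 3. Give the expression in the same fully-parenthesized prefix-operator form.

(a + a)   [cost 3]

step 1: sub_self (→) rewrites (a + (- a)) into 0, now ((a + (((a + 0) * 1) * 1)) * 1)
step 2: mul_one (→) rewrites (((a + 0) * 1) * 1) into ((a + 0) * 1), now ((a + ((a + 0) * 1)) * 1)
step 3: mul_one (→) rewrites ((a + 0) * 1) into (a + 0), now ((a + (a + 0)) * 1)
step 4: add_zero (→) rewrites (a + 0) into a, now ((a + a) * 1)
step 5: mul_one (→) rewrites ((a + a) * 1) into (a + a), reaching cost 3 (bound 3)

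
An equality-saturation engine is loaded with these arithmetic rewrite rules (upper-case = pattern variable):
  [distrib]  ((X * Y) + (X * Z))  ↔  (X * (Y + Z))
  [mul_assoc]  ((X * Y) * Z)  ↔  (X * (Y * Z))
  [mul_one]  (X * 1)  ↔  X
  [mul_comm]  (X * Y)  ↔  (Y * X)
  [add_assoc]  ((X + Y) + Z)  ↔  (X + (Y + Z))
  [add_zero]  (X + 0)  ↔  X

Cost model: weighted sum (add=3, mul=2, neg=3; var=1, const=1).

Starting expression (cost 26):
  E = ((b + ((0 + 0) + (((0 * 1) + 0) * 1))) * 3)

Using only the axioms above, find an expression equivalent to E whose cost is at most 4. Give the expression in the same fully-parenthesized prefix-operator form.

1. [mul_one →] (((0 * 1) + 0) * 1)  →  ((0 * 1) + 0);  E = ((b + ((0 + 0) + ((0 * 1) + 0))) * 3)
2. [add_zero →] ((0 * 1) + 0)  →  (0 * 1);  E = ((b + ((0 + 0) + (0 * 1))) * 3)
3. [mul_one →] (0 * 1)  →  0;  E = ((b + ((0 + 0) + 0)) * 3)
4. [add_zero →] (0 + 0)  →  0;  E = ((b + (0 + 0)) * 3)
5. [add_zero →] (0 + 0)  →  0;  E = ((b + 0) * 3)
6. [mul_comm →] ((b + 0) * 3)  →  (3 * (b + 0))
7. [add_zero →] (b + 0)  →  b;  cost 4 ≤ 4, done

(3 * b)   [cost 4]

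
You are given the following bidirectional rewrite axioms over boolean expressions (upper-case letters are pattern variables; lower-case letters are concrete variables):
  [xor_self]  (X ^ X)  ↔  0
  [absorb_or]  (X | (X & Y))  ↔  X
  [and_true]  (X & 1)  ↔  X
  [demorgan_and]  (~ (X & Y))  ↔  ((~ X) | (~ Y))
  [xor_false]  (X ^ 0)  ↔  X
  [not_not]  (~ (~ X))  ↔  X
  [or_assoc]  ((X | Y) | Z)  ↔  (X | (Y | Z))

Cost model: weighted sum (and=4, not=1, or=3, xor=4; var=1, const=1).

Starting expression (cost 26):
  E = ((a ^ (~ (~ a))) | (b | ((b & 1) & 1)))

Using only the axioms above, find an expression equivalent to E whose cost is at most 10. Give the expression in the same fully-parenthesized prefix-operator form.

((a ^ a) | b)   [cost 10]

(1) ((b & 1) & 1)  =[and_true →]=  (b & 1)    ⊢ ((a ^ (~ (~ a))) | (b | (b & 1)))
(2) (b | (b & 1))  =[absorb_or →]=  b    ⊢ ((a ^ (~ (~ a))) | b)
(3) (~ (~ a))  =[not_not →]=  a    ⊢ cost 10, within 10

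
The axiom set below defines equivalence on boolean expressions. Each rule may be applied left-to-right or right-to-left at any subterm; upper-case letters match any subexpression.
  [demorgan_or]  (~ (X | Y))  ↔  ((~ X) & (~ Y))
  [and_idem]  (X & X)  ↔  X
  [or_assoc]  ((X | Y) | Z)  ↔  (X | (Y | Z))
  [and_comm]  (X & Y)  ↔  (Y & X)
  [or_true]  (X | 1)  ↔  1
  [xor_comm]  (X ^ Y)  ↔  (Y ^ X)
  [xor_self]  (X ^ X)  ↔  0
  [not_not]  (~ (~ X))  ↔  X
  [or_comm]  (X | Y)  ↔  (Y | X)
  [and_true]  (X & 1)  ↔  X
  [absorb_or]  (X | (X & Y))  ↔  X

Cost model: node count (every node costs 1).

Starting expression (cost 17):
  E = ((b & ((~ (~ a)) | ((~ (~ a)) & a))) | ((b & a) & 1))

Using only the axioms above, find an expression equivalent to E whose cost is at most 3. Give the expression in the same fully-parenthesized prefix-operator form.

1. [absorb_or →] ((~ (~ a)) | ((~ (~ a)) & a))  →  (~ (~ a));  E = ((b & (~ (~ a))) | ((b & a) & 1))
2. [not_not →] (~ (~ a))  →  a;  E = ((b & a) | ((b & a) & 1))
3. [absorb_or →] ((b & a) | ((b & a) & 1))  →  (b & a);  cost 3 ≤ 3, done

(b & a)   [cost 3]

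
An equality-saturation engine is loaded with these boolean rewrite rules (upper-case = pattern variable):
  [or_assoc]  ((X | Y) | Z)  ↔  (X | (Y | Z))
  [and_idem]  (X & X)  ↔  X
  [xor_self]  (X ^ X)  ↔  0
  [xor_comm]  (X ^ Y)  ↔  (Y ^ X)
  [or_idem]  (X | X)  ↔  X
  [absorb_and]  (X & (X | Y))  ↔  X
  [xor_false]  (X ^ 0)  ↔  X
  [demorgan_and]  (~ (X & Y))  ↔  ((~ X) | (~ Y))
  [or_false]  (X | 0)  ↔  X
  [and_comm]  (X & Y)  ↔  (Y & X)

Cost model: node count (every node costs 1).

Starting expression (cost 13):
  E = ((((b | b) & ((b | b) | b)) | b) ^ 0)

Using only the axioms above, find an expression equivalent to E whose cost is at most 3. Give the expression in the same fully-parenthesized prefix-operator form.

step 1: absorb_and (→) rewrites ((b | b) & ((b | b) | b)) into (b | b), now (((b | b) | b) ^ 0)
step 2: or_idem (→) rewrites (b | b) into b, now ((b | b) ^ 0)
step 3: xor_false (→) rewrites ((b | b) ^ 0) into (b | b), reaching cost 3 (bound 3)

(b | b)   [cost 3]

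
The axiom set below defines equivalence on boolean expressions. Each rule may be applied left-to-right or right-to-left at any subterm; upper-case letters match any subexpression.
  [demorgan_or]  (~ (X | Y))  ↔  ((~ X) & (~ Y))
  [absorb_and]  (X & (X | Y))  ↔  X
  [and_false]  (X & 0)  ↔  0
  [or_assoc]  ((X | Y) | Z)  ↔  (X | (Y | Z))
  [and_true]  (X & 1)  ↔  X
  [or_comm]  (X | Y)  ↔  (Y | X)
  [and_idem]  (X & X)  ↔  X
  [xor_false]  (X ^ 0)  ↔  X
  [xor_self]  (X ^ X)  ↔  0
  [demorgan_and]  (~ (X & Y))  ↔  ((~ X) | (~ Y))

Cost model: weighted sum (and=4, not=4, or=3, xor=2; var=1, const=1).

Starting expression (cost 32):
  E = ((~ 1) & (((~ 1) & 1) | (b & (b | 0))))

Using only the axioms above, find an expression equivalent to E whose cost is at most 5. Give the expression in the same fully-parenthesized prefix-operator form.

(~ 1)   [cost 5]

1. [absorb_and →] (b & (b | 0))  →  b;  E = ((~ 1) & (((~ 1) & 1) | b))
2. [and_true →] ((~ 1) & 1)  →  (~ 1);  E = ((~ 1) & ((~ 1) | b))
3. [absorb_and →] ((~ 1) & ((~ 1) | b))  →  (~ 1);  cost 5 ≤ 5, done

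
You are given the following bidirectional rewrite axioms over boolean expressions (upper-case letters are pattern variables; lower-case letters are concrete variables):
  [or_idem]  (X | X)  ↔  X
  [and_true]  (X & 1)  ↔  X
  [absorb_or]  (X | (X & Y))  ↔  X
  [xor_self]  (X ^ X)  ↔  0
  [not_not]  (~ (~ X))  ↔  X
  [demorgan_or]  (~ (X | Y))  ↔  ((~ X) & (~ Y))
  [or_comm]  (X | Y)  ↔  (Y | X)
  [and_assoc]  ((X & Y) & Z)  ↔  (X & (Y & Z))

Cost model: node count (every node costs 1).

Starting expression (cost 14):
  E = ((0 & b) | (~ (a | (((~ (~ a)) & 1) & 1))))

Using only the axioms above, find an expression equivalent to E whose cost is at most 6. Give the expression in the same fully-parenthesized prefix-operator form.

((0 & b) | (~ a))   [cost 6]

1. [and_true →] (((~ (~ a)) & 1) & 1)  →  ((~ (~ a)) & 1);  E = ((0 & b) | (~ (a | ((~ (~ a)) & 1))))
2. [not_not →] (~ (~ a))  →  a;  E = ((0 & b) | (~ (a | (a & 1))))
3. [absorb_or →] (a | (a & 1))  →  a;  cost 6 ≤ 6, done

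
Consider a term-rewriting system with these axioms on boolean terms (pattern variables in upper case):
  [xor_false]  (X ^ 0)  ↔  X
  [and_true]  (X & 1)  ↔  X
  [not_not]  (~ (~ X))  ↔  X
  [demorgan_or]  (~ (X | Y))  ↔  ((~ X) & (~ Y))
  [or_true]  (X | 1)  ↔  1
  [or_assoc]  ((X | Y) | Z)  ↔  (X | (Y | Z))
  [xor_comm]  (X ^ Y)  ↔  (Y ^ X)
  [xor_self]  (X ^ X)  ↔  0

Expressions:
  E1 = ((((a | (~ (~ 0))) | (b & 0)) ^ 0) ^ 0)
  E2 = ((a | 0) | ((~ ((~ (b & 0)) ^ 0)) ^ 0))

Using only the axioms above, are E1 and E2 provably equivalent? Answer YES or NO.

YES

1. [xor_false →] ((((a | (~ (~ 0))) | (b & 0)) ^ 0) ^ 0)  →  (((a | (~ (~ 0))) | (b & 0)) ^ 0)
2. [xor_false →] (((a | (~ (~ 0))) | (b & 0)) ^ 0)  →  ((a | (~ (~ 0))) | (b & 0))
3. [not_not →] (~ (~ 0))  →  0;  E1 = ((a | 0) | (b & 0))
4. [not_not ←] (b & 0)  →  (~ (~ (b & 0)));  E1 = ((a | 0) | (~ (~ (b & 0))))
5. [xor_false ←] (~ (~ (b & 0)))  →  ((~ (~ (b & 0))) ^ 0);  E1 = ((a | 0) | ((~ (~ (b & 0))) ^ 0))
6. [xor_false ←] (~ (b & 0))  →  ((~ (b & 0)) ^ 0);  this is E2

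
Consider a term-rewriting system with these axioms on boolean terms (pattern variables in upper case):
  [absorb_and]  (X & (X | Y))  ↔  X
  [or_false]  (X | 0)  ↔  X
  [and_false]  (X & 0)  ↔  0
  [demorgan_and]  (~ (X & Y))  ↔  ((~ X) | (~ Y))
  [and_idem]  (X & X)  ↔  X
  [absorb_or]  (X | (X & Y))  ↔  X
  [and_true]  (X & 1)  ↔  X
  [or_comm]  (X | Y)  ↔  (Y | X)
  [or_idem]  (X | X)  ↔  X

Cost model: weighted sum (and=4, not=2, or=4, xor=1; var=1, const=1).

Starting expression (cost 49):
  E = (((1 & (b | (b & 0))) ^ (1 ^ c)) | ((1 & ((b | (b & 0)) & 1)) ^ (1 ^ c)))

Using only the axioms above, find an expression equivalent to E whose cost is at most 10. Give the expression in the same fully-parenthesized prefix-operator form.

((1 & b) ^ (1 ^ c))   [cost 10]

step 1: and_true (→) rewrites ((b | (b & 0)) & 1) into (b | (b & 0)), now (((1 & (b | (b & 0))) ^ (1 ^ c)) | ((1 & (b | (b & 0))) ^ (1 ^ c)))
step 2: or_idem (→) rewrites (((1 & (b | (b & 0))) ^ (1 ^ c)) | ((1 & (b | (b & 0))) ^ (1 ^ c))) into ((1 & (b | (b & 0))) ^ (1 ^ c))
step 3: absorb_or (→) rewrites (b | (b & 0)) into b, reaching cost 10 (bound 10)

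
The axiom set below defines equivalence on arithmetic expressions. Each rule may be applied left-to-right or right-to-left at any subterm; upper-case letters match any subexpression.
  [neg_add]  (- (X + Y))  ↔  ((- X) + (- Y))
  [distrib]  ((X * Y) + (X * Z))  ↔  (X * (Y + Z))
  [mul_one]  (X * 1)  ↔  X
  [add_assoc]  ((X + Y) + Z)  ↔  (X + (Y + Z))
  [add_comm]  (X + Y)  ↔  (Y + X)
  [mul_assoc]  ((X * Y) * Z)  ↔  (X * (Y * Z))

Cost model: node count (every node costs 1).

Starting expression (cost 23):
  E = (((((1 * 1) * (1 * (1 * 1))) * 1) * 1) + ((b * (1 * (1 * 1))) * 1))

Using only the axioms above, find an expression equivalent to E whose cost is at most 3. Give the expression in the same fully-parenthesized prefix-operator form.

(1 + b)   [cost 3]

1. [mul_one →] (((1 * 1) * (1 * (1 * 1))) * 1)  →  ((1 * 1) * (1 * (1 * 1)));  E = ((((1 * 1) * (1 * (1 * 1))) * 1) + ((b * (1 * (1 * 1))) * 1))
2. [mul_one →] (1 * 1)  →  1;  E = ((((1 * 1) * (1 * 1)) * 1) + ((b * (1 * (1 * 1))) * 1))
3. [mul_one →] (1 * 1)  →  1;  E = ((((1 * 1) * (1 * 1)) * 1) + ((b * (1 * 1)) * 1))
4. [mul_one →] ((b * (1 * 1)) * 1)  →  (b * (1 * 1));  E = ((((1 * 1) * (1 * 1)) * 1) + (b * (1 * 1)))
5. [mul_one →] (1 * 1)  →  1;  E = ((((1 * 1) * 1) * 1) + (b * (1 * 1)))
6. [mul_one →] (1 * 1)  →  1;  E = ((((1 * 1) * 1) * 1) + (b * 1))
7. [mul_one →] (b * 1)  →  b;  E = ((((1 * 1) * 1) * 1) + b)
8. [mul_one →] (((1 * 1) * 1) * 1)  →  ((1 * 1) * 1);  E = (((1 * 1) * 1) + b)
9. [mul_one →] ((1 * 1) * 1)  →  (1 * 1);  E = ((1 * 1) + b)
10. [mul_one →] (1 * 1)  →  1;  cost 3 ≤ 3, done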